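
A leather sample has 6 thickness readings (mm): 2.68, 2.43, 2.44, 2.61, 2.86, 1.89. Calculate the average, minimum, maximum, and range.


Average = 2.49 mm
Min = 1.89 mm
Max = 2.86 mm
Range = 0.97 mm

Sum = 14.91
Average = 14.91 / 6 = 2.49 mm
Minimum = 1.89 mm
Maximum = 2.86 mm
Range = 2.86 - 1.89 = 0.97 mm


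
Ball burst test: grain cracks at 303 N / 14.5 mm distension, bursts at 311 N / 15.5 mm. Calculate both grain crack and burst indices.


Crack index = 303 / 14.5 = 20.9 N/mm
Burst index = 311 / 15.5 = 20.1 N/mm


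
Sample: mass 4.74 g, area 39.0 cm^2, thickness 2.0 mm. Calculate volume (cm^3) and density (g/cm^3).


Volume = 7.800 cm^3
Density = 0.608 g/cm^3

Thickness in cm = 2.0 / 10 = 0.20 cm
Volume = 39.0 x 0.20 = 7.800 cm^3
Density = 4.74 / 7.800 = 0.608 g/cm^3


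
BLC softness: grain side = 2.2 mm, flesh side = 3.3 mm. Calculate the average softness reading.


2.75 mm

Average = (2.2 + 3.3) / 2
Average = 2.75 mm


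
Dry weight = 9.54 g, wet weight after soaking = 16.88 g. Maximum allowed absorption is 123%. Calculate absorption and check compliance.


WA = (16.88 - 9.54) / 9.54 x 100 = 76.9%
Maximum allowed: 123%
Compliant: Yes


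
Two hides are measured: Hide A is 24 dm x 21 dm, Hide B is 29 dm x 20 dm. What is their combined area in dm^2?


Hide A area = 24 x 21 = 504 dm^2
Hide B area = 29 x 20 = 580 dm^2
Total = 504 + 580 = 1084 dm^2


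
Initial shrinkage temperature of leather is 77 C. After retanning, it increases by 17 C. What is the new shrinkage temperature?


94 C


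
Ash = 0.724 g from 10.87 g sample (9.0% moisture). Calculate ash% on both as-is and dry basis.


As-is ash% = 0.724 / 10.87 x 100 = 6.66%
Dry mass = 10.87 x (100 - 9.0) / 100 = 9.8917 g
Dry-basis ash% = 0.724 / 9.8917 x 100 = 7.32%


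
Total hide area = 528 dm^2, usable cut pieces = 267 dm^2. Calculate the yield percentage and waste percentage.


Yield = 267 / 528 x 100 = 50.6%
Waste = 528 - 267 = 261 dm^2
Waste% = 100 - 50.6 = 49.4%


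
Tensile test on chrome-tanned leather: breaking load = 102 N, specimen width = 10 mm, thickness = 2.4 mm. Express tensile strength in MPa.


Cross-section = 10 x 2.4 = 24.0 mm^2
TS = 102 / 24.0 = 4.25 MPa
(1 N/mm^2 = 1 MPa)


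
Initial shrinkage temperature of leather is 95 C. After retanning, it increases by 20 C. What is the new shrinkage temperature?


New Ts = 95 + 20 = 115 C


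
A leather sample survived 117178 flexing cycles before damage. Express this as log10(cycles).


5.07

log10(117178) = 5.07


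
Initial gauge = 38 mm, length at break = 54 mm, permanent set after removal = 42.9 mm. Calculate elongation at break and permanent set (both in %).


Elongation at break = 42.1%
Permanent set = 12.9%

Elongation at break = (54 - 38) / 38 x 100 = 42.1%
Permanent set = (42.9 - 38) / 38 x 100 = 12.9%


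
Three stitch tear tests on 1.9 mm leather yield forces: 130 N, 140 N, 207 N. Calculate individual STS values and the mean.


STS1 = 68.4 N/mm
STS2 = 73.7 N/mm
STS3 = 108.9 N/mm
Mean = 83.7 N/mm

STS1 = 130 / 1.9 = 68.4 N/mm
STS2 = 140 / 1.9 = 73.7 N/mm
STS3 = 207 / 1.9 = 108.9 N/mm
Mean = (68.4 + 73.7 + 108.9) / 3 = 83.7 N/mm


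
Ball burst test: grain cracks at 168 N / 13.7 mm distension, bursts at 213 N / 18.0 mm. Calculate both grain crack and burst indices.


Crack index = 168 / 13.7 = 12.3 N/mm
Burst index = 213 / 18.0 = 11.8 N/mm


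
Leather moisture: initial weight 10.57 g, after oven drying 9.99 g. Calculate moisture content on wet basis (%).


5.5%

Moisture = 10.57 - 9.99 = 0.58 g
MC = 0.58 / 10.57 x 100 = 5.5%


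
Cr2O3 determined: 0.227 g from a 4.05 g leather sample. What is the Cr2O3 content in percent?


5.60%

Cr2O3% = 0.227 / 4.05 x 100
Cr2O3% = 5.60%


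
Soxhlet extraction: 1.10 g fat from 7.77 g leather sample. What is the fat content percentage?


14.2%


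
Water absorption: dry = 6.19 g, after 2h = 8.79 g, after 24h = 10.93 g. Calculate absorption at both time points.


2h absorption = 42.0%
24h absorption = 76.6%

WA (2h) = (8.79 - 6.19) / 6.19 x 100 = 42.0%
WA (24h) = (10.93 - 6.19) / 6.19 x 100 = 76.6%


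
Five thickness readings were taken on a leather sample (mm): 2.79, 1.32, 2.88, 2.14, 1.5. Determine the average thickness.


Sum = 2.79 + 1.32 + 2.88 + 2.14 + 1.5 = 10.63
Average = 10.63 / 5 = 2.13 mm


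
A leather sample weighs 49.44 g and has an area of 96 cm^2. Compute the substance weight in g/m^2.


Substance weight = mass / area x 10000
SW = 49.44 / 96 x 10000
SW = 5150.0 g/m^2


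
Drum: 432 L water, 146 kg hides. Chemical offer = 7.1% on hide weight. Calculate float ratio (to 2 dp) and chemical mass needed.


Float ratio = 2.96
Chemical needed = 10.366 kg


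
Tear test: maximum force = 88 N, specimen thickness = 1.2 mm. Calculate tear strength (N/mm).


73.3 N/mm


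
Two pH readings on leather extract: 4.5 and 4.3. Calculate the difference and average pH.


Difference = |4.5 - 4.3| = 0.2
Average = (4.5 + 4.3) / 2 = 4.40


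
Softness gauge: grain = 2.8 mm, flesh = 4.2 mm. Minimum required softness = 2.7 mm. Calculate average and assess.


Average = (2.8 + 4.2) / 2 = 3.50 mm
Minimum = 2.7 mm
Meets requirement: Yes


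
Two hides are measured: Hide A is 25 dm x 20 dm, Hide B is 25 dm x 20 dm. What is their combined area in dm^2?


Hide A area = 25 x 20 = 500 dm^2
Hide B area = 25 x 20 = 500 dm^2
Total = 500 + 500 = 1000 dm^2


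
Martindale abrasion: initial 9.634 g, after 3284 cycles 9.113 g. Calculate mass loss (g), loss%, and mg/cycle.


Loss = 9.634 - 9.113 = 0.521 g
Loss% = 0.521 / 9.634 x 100 = 5.41%
Rate = 0.521 / 3284 x 1000 = 0.159 mg/cycle


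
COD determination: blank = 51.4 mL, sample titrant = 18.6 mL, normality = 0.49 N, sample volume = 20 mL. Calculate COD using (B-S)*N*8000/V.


6428.8 mg/L


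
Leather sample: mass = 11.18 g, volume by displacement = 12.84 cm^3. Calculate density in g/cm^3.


0.871 g/cm^3

Density = mass / volume
Density = 11.18 / 12.84 = 0.871 g/cm^3


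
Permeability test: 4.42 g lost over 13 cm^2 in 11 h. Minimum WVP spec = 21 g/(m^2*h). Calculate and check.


WVP = 309.09 g/(m^2*h)
Meets specification: Yes


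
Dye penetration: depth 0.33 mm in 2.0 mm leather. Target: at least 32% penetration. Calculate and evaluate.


Penetration = 16.5%
Meets target: No


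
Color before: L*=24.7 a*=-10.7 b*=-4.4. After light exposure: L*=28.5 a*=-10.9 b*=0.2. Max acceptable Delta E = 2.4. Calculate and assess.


Delta E = 5.97
Passes: No


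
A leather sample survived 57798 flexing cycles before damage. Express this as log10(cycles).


4.76

log10(57798) = 4.76


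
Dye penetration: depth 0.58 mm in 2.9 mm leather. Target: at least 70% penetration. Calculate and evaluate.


Penetration = 0.58 / 2.9 x 100 = 20.0%
Target: 70%
Meets target: No


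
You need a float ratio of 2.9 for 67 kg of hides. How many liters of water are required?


194.3 L

Water = hide weight x target ratio
Water = 67 x 2.9 = 194.3 L


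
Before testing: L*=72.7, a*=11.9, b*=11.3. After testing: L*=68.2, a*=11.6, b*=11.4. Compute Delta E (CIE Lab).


dL = 68.2 - 72.7 = -4.5
da = 11.6 - 11.9 = -0.3
db = 11.4 - 11.3 = 0.1
dE = sqrt((-4.5)^2 + (-0.3)^2 + (0.1)^2) = 4.51


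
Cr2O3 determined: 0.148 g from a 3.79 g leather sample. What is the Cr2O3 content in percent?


Cr2O3% = 0.148 / 3.79 x 100
Cr2O3% = 3.91%


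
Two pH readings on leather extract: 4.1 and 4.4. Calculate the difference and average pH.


Difference = |4.1 - 4.4| = 0.3
Average = (4.1 + 4.4) / 2 = 4.25


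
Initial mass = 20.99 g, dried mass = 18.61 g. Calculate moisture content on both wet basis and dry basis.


Wet basis = 11.3%
Dry basis = 12.8%

Moisture lost = 20.99 - 18.61 = 2.38 g
Wet basis MC = 2.38 / 20.99 x 100 = 11.3%
Dry basis MC = 2.38 / 18.61 x 100 = 12.8%


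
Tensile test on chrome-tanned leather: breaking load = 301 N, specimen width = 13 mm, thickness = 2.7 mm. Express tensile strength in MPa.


8.58 MPa

Cross-section = 13 x 2.7 = 35.1 mm^2
TS = 301 / 35.1 = 8.58 MPa
(1 N/mm^2 = 1 MPa)


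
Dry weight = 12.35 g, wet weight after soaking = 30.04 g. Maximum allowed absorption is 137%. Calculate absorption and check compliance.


WA = (30.04 - 12.35) / 12.35 x 100 = 143.2%
Maximum allowed: 137%
Compliant: No


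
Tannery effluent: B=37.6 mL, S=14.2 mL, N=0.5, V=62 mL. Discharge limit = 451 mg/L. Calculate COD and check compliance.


COD = (37.6 - 14.2) x 0.5 x 8000 / 62 = 1509.7 mg/L
Limit: 451 mg/L
Compliant: No


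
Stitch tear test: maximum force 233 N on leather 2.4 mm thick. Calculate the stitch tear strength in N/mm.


97.1 N/mm

Stitch tear strength = force / thickness
STS = 233 / 2.4 = 97.1 N/mm


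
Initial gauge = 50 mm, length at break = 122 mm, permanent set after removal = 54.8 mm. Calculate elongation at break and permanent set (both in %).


Elongation at break = 144.0%
Permanent set = 9.6%

Elongation at break = (122 - 50) / 50 x 100 = 144.0%
Permanent set = (54.8 - 50) / 50 x 100 = 9.6%


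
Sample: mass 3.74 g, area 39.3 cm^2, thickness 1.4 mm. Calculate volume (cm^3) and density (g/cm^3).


Volume = 5.502 cm^3
Density = 0.680 g/cm^3

Thickness in cm = 1.4 / 10 = 0.14 cm
Volume = 39.3 x 0.14 = 5.502 cm^3
Density = 3.74 / 5.502 = 0.680 g/cm^3


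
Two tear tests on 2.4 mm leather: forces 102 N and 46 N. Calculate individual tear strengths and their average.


Tear 1 = 42.5 N/mm
Tear 2 = 19.2 N/mm
Average = 30.9 N/mm

Tear 1 = 102 / 2.4 = 42.5 N/mm
Tear 2 = 46 / 2.4 = 19.2 N/mm
Average = (42.5 + 19.2) / 2 = 30.9 N/mm


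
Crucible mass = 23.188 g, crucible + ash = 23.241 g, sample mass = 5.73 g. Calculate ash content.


Ash mass = 0.053 g
Ash content = 0.92%

Ash mass = 23.241 - 23.188 = 0.053 g
Ash% = 0.053 / 5.73 x 100 = 0.92%


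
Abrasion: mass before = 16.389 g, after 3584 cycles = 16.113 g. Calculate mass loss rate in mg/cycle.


Mass loss = 16.389 - 16.113 = 0.276 g
Rate = 0.276 / 3584 x 1000 = 0.077 mg/cycle


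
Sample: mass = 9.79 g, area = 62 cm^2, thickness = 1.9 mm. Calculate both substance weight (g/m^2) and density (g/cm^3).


Substance weight = 1579.0 g/m^2
Density = 0.831 g/cm^3

SW = 9.79 / 62 x 10000 = 1579.0 g/m^2
Volume = 62 x 1.9 / 10 = 11.78 cm^3
Density = 9.79 / 11.78 = 0.831 g/cm^3


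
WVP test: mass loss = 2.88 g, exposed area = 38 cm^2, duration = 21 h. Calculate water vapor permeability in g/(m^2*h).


WVP = mass_loss / (area x time) x 10000
WVP = 2.88 / (38 x 21) x 10000
WVP = 2.88 / 798 x 10000 = 36.09 g/(m^2*h)


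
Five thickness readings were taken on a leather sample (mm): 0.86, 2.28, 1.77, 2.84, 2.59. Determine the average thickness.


2.07 mm


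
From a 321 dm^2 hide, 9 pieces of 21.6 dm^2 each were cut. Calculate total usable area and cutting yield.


Total usable = 9 x 21.6 = 194.4 dm^2
Yield = 194.4 / 321 x 100 = 60.6%


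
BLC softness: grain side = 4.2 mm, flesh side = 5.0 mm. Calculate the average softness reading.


Average = (4.2 + 5.0) / 2
Average = 4.60 mm


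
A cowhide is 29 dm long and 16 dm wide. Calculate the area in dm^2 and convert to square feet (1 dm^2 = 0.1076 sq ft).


464 dm^2
49.93 sq ft


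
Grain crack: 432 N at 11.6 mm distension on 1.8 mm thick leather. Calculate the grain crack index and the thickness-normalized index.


Crack index = 432 / 11.6 = 37.2 N/mm
Normalized = 37.2 / 1.8 = 20.7 N/mm per mm


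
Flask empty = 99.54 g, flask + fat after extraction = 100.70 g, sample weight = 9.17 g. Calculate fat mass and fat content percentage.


Fat mass = 1.16 g
Fat content = 12.6%


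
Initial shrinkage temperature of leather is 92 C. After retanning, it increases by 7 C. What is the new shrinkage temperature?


New Ts = 92 + 7 = 99 C


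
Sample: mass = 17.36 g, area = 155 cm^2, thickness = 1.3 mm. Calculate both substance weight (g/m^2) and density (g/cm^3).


Substance weight = 1120.0 g/m^2
Density = 0.862 g/cm^3

SW = 17.36 / 155 x 10000 = 1120.0 g/m^2
Volume = 155 x 1.3 / 10 = 20.15 cm^3
Density = 17.36 / 20.15 = 0.862 g/cm^3


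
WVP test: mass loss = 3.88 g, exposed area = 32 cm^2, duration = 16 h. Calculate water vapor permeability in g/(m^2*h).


WVP = mass_loss / (area x time) x 10000
WVP = 3.88 / (32 x 16) x 10000
WVP = 3.88 / 512 x 10000 = 75.78 g/(m^2*h)


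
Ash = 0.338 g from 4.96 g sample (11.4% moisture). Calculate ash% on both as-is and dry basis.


As-is ash = 6.81%
Dry-basis ash = 7.69%

As-is ash% = 0.338 / 4.96 x 100 = 6.81%
Dry mass = 4.96 x (100 - 11.4) / 100 = 4.39456 g
Dry-basis ash% = 0.338 / 4.39456 x 100 = 7.69%


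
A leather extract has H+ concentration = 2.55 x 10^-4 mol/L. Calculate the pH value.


pH = -log10[H+]
pH = -log10(2.55 x 10^-4) = 3.59


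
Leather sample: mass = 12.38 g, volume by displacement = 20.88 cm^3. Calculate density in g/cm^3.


0.593 g/cm^3

Density = mass / volume
Density = 12.38 / 20.88 = 0.593 g/cm^3


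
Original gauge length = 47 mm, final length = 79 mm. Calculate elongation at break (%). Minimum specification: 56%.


Extension = 79 - 47 = 32 mm
Elongation = 32 / 47 x 100 = 68.1%
Minimum required: 56%
Meets specification: Yes


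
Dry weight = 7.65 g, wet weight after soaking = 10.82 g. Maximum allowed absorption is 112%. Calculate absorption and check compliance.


WA = (10.82 - 7.65) / 7.65 x 100 = 41.4%
Maximum allowed: 112%
Compliant: Yes


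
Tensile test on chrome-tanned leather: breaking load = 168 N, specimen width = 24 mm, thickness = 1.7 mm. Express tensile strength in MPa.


Cross-section = 24 x 1.7 = 40.8 mm^2
TS = 168 / 40.8 = 4.12 MPa
(1 N/mm^2 = 1 MPa)


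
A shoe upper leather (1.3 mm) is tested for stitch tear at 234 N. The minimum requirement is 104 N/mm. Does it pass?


STS = 234 / 1.3 = 180.0 N/mm
Minimum required: 104 N/mm
Passes: Yes


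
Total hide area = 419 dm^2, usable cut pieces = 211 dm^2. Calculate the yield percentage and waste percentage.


Yield = 211 / 419 x 100 = 50.4%
Waste = 419 - 211 = 208 dm^2
Waste% = 100 - 50.4 = 49.6%


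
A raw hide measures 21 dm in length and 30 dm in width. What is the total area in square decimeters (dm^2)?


630 dm^2


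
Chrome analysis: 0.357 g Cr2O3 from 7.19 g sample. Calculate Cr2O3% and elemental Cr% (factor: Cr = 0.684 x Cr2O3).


Cr2O3% = 0.357 / 7.19 x 100 = 4.97%
Cr% = 4.97 x 0.684 = 3.40%


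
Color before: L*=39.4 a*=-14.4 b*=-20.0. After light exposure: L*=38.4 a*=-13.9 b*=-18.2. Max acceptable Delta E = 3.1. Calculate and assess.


Delta E = 2.12
Passes: Yes

dL = -1.0, da = 0.5, db = 1.8
dE = sqrt((-1.0)^2 + (0.5)^2 + (1.8)^2) = 2.12
Max = 3.1
Passes: Yes


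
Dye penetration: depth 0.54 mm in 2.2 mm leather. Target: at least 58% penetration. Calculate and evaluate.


Penetration = 0.54 / 2.2 x 100 = 24.5%
Target: 58%
Meets target: No


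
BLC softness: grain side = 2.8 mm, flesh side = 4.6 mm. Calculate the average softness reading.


Average = (2.8 + 4.6) / 2
Average = 3.70 mm


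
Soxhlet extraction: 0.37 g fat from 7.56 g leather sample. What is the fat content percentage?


4.9%

Fat content = 0.37 / 7.56 x 100
Fat = 4.9%


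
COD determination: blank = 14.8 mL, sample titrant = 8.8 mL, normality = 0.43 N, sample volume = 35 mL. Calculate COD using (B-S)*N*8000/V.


589.7 mg/L

COD = (14.8 - 8.8) x 0.43 x 8000 / 35
COD = 6.0 x 0.43 x 8000 / 35
COD = 589.7 mg/L


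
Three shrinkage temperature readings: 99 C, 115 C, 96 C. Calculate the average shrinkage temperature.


103.3 C

Average = (99 + 115 + 96) / 3
Average = 310 / 3 = 103.3 C


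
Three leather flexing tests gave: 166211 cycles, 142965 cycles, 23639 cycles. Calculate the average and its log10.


Average = (166211 + 142965 + 23639) / 3 = 110938 cycles
log10(110938) = 5.05


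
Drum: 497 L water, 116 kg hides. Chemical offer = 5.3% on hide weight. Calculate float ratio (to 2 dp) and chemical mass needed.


Float ratio = 4.28
Chemical needed = 6.148 kg


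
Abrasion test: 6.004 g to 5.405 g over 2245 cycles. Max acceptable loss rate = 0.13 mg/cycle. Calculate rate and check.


Loss = 6.004 - 5.405 = 0.599 g
Rate = 0.599 g / 2245 cycles x 1000 = 0.267 mg/cycle
Max = 0.13 mg/cycle
Passes: No


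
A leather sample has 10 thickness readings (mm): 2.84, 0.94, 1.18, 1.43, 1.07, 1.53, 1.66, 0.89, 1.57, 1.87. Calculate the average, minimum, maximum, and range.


Average = 1.50 mm
Min = 0.89 mm
Max = 2.84 mm
Range = 1.95 mm


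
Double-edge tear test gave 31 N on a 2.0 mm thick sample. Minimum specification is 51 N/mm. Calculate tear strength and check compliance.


Tear strength = 31 / 2.0 = 15.5 N/mm
Required minimum = 51 N/mm
Compliant: No


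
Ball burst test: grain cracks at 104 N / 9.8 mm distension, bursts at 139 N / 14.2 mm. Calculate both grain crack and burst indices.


Crack index = 10.6 N/mm
Burst index = 9.8 N/mm


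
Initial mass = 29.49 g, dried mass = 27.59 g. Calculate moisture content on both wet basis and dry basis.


Moisture lost = 29.49 - 27.59 = 1.90 g
Wet basis MC = 1.90 / 29.49 x 100 = 6.4%
Dry basis MC = 1.90 / 27.59 x 100 = 6.9%


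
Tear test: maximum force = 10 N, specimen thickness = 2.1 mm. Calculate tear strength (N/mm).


4.8 N/mm


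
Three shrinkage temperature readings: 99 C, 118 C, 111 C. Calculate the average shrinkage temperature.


109.3 C

Average = (99 + 118 + 111) / 3
Average = 328 / 3 = 109.3 C


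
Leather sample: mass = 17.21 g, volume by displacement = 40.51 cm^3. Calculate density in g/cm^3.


Density = mass / volume
Density = 17.21 / 40.51 = 0.425 g/cm^3


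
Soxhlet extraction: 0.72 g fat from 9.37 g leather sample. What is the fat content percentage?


Fat content = 0.72 / 9.37 x 100
Fat = 7.7%


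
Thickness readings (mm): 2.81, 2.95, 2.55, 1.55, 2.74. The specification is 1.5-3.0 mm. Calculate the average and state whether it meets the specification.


Sum = 12.60
Average = 12.60 / 5 = 2.52 mm
Specification range: 1.5 to 3.0 mm
Within spec: Yes


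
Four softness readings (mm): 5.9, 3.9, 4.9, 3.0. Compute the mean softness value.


Sum = 5.9 + 3.9 + 4.9 + 3.0
Mean = 17.7 / 4 = 4.43 mm


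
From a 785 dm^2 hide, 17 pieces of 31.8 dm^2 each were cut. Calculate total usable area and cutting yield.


Usable area = 540.6 dm^2
Yield = 68.9%

Total usable = 17 x 31.8 = 540.6 dm^2
Yield = 540.6 / 785 x 100 = 68.9%


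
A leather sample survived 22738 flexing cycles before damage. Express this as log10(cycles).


4.36

log10(22738) = 4.36


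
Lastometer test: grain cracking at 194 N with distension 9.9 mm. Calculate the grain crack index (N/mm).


Grain crack index = force / distension
Index = 194 / 9.9 = 19.6 N/mm


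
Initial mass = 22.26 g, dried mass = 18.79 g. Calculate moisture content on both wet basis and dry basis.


Wet basis = 15.6%
Dry basis = 18.5%

Moisture lost = 22.26 - 18.79 = 3.47 g
Wet basis MC = 3.47 / 22.26 x 100 = 15.6%
Dry basis MC = 3.47 / 18.79 x 100 = 18.5%


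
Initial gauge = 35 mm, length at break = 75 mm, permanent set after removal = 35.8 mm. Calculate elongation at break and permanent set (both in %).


Elongation at break = (75 - 35) / 35 x 100 = 114.3%
Permanent set = (35.8 - 35) / 35 x 100 = 2.3%


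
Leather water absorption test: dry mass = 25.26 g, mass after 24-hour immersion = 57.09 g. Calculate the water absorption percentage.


126.0%


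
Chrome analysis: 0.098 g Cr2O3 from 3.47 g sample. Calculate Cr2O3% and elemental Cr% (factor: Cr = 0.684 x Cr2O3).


Cr2O3% = 0.098 / 3.47 x 100 = 2.82%
Cr% = 2.82 x 0.684 = 1.93%


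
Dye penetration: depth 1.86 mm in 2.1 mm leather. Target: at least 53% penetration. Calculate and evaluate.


Penetration = 1.86 / 2.1 x 100 = 88.6%
Target: 53%
Meets target: Yes


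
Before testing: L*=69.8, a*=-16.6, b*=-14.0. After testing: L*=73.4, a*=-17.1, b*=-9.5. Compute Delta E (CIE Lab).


Delta E = 5.78

dL = 73.4 - 69.8 = 3.6
da = -17.1 - (-16.6) = -0.5
db = -9.5 - (-14.0) = 4.5
dE = sqrt((3.6)^2 + (-0.5)^2 + (4.5)^2) = 5.78


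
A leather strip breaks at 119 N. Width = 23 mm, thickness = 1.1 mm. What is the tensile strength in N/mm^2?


Cross-sectional area = 23 x 1.1 = 25.3 mm^2
Tensile strength = 119 / 25.3 = 4.70 N/mm^2


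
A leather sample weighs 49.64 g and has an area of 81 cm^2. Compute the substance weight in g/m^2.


Substance weight = mass / area x 10000
SW = 49.64 / 81 x 10000
SW = 6128.4 g/m^2


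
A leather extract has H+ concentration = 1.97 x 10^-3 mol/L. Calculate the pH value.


pH = 2.71

pH = -log10[H+]
pH = -log10(1.97 x 10^-3) = 2.71


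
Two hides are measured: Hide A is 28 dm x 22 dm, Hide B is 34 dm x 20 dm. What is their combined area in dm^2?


Hide A area = 28 x 22 = 616 dm^2
Hide B area = 34 x 20 = 680 dm^2
Total = 616 + 680 = 1296 dm^2


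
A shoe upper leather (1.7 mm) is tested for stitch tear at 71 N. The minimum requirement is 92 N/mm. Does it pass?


STS = 71 / 1.7 = 41.8 N/mm
Minimum required: 92 N/mm
Passes: No


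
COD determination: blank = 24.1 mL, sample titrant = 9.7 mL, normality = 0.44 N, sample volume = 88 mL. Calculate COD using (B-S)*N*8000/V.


COD = (24.1 - 9.7) x 0.44 x 8000 / 88
COD = 14.4 x 0.44 x 8000 / 88
COD = 576.0 mg/L


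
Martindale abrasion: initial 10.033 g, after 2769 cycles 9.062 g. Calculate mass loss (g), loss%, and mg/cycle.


Loss = 10.033 - 9.062 = 0.971 g
Loss% = 0.971 / 10.033 x 100 = 9.68%
Rate = 0.971 / 2769 x 1000 = 0.351 mg/cycle


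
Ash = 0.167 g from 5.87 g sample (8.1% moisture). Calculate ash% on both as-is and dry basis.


As-is ash = 2.84%
Dry-basis ash = 3.10%


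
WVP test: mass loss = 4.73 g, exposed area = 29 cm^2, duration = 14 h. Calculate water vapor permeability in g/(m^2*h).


WVP = mass_loss / (area x time) x 10000
WVP = 4.73 / (29 x 14) x 10000
WVP = 4.73 / 406 x 10000 = 116.50 g/(m^2*h)


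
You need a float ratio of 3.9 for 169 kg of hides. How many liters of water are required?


Water = hide weight x target ratio
Water = 169 x 3.9 = 659.1 L


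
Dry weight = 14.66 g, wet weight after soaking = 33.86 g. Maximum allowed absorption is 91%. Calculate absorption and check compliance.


Absorption = 131.0%
Compliant: No


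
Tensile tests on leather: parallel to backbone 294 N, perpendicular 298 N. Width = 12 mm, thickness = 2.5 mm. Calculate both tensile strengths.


Parallel = 9.80 N/mm^2
Perpendicular = 9.93 N/mm^2


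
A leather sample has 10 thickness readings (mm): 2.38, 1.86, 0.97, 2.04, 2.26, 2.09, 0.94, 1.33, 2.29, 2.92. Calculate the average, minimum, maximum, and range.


Average = 1.91 mm
Min = 0.94 mm
Max = 2.92 mm
Range = 1.98 mm


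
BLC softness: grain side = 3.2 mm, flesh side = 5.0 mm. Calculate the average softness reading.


4.10 mm


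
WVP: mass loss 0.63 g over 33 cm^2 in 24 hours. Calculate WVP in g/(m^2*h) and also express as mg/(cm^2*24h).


WVP = 7.95 g/(m^2*h)
Daily rate = 19.09 mg/(cm^2*24h)

WVP = 0.63 / (33 x 24) x 10000 = 7.95 g/(m^2*h)
Mass loss in mg = 0.63 x 1000 = 630 mg
Per cm^2 per 24h in mg: 630 x 24 / (33 x 24) = 15120 / 792 = 19.09 mg/(cm^2*24h)


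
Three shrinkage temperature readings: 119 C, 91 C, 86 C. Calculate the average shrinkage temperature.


Average = (119 + 91 + 86) / 3
Average = 296 / 3 = 98.7 C


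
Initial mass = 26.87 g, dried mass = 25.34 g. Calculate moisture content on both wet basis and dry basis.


Moisture lost = 26.87 - 25.34 = 1.53 g
Wet basis MC = 1.53 / 26.87 x 100 = 5.7%
Dry basis MC = 1.53 / 25.34 x 100 = 6.0%


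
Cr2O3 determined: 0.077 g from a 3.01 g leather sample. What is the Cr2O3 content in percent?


2.56%


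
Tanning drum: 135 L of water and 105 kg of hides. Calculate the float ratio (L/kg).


Float ratio = water / hide weight
Ratio = 135 / 105 = 1.3


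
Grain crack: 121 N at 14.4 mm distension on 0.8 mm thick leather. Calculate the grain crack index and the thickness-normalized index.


Crack index = 8.4 N/mm
Normalized index = 10.5 N/mm per mm

Crack index = 121 / 14.4 = 8.4 N/mm
Normalized = 8.4 / 0.8 = 10.5 N/mm per mm


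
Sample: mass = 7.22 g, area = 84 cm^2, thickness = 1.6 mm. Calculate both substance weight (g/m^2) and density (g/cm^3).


SW = 7.22 / 84 x 10000 = 859.5 g/m^2
Volume = 84 x 1.6 / 10 = 13.44 cm^3
Density = 7.22 / 13.44 = 0.537 g/cm^3


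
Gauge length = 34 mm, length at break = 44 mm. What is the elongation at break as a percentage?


29.4%

Extension = 44 - 34 = 10 mm
Elongation = 10 / 34 x 100 = 29.4%


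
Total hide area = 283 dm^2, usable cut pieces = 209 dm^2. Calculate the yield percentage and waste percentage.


Yield = 73.9%
Waste = 26.1%

Yield = 209 / 283 x 100 = 73.9%
Waste = 283 - 209 = 74 dm^2
Waste% = 100 - 73.9 = 26.1%


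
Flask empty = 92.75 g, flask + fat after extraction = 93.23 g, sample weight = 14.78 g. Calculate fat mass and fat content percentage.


Fat mass = 0.48 g
Fat content = 3.2%

Fat mass = 93.23 - 92.75 = 0.48 g
Fat% = 0.48 / 14.78 x 100 = 3.2%


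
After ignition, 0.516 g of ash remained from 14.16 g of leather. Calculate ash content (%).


Ash% = 0.516 / 14.16 x 100
Ash% = 3.64%


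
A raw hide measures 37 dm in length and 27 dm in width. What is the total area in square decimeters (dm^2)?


Area = length x width
Area = 37 x 27 = 999 dm^2


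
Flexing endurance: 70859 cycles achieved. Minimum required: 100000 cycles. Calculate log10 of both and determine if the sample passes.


Achieved: log10 = 4.85
Required: log10 = 5.00
Passes: No

log10(70859) = 4.85
log10(100000) = 5.00
Passes: No


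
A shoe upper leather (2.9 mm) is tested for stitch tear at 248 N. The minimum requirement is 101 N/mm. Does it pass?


STS = 85.5 N/mm
Passes: No

STS = 248 / 2.9 = 85.5 N/mm
Minimum required: 101 N/mm
Passes: No


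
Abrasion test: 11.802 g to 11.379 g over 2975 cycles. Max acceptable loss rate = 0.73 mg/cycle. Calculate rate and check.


Loss = 11.802 - 11.379 = 0.423 g
Rate = 0.423 g / 2975 cycles x 1000 = 0.142 mg/cycle
Max = 0.73 mg/cycle
Passes: Yes


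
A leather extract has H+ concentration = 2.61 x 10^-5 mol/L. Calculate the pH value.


pH = 4.58


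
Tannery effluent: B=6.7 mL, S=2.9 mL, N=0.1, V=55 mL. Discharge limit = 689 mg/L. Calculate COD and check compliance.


COD = 55.3 mg/L
Compliant: Yes

COD = (6.7 - 2.9) x 0.1 x 8000 / 55 = 55.3 mg/L
Limit: 689 mg/L
Compliant: Yes


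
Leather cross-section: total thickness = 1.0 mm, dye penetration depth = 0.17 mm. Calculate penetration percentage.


Penetration% = 0.17 / 1.0 x 100
Penetration = 17.0%


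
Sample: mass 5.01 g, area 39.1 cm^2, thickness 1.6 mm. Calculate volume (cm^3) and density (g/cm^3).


Volume = 6.256 cm^3
Density = 0.801 g/cm^3

Thickness in cm = 1.6 / 10 = 0.16 cm
Volume = 39.1 x 0.16 = 6.256 cm^3
Density = 5.01 / 6.256 = 0.801 g/cm^3


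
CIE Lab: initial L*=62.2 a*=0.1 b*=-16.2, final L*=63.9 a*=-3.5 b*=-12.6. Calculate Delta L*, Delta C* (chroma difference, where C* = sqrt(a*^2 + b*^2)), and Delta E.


Delta L* = 63.9 - 62.2 = 1.7
C1* = sqrt((0.1)^2 + (-16.2)^2) = 16.200
C2* = sqrt((-3.5)^2 + (-12.6)^2) = 13.077
Delta C* = 13.077 - 16.200 = -3.12
Delta E = sqrt((1.7)^2 + (-3.6)^2 + (3.6)^2) = 5.37


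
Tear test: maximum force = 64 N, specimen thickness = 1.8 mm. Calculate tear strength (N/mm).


35.6 N/mm

Tear strength = force / thickness
Tear = 64 / 1.8 = 35.6 N/mm


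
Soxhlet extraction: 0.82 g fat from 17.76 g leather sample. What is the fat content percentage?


4.6%

Fat content = 0.82 / 17.76 x 100
Fat = 4.6%


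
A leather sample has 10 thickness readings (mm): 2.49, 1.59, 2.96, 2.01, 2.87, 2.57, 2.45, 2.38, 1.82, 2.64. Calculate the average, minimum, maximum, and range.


Sum = 23.78
Average = 23.78 / 10 = 2.38 mm
Minimum = 1.59 mm
Maximum = 2.96 mm
Range = 2.96 - 1.59 = 1.37 mm


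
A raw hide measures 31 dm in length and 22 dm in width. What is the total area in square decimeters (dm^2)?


682 dm^2

Area = length x width
Area = 31 x 22 = 682 dm^2


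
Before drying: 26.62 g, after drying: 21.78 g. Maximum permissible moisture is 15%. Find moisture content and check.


MC = (26.62 - 21.78) / 26.62 x 100 = 18.2%
Maximum: 15%
Acceptable: No


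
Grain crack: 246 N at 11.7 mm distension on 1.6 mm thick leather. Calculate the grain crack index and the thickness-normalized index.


Crack index = 21.0 N/mm
Normalized index = 13.1 N/mm per mm


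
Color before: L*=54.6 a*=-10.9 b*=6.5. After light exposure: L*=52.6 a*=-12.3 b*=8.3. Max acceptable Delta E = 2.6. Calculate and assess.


Delta E = 3.03
Passes: No


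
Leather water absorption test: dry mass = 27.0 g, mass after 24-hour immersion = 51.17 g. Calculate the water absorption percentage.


89.5%


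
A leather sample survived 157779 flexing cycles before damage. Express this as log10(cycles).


log10(157779) = 5.20


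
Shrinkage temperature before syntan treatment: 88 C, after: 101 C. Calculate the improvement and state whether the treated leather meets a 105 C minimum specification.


Improvement = 13 C
Meets 105 C spec: No

Improvement = 101 - 88 = 13 C
Spec check: 101 C >= 105 C? No


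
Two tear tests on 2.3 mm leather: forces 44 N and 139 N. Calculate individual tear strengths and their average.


Tear 1 = 44 / 2.3 = 19.1 N/mm
Tear 2 = 139 / 2.3 = 60.4 N/mm
Average = (19.1 + 60.4) / 2 = 39.8 N/mm


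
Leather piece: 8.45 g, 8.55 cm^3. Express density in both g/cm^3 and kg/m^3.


0.988 g/cm^3
988 kg/m^3

Density = 8.45 / 8.55 = 0.988 g/cm^3
Convert: 0.988 x 1000 = 988 kg/m^3


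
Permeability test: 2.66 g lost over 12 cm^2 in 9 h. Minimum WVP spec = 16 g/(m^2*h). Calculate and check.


WVP = 246.30 g/(m^2*h)
Meets specification: Yes

WVP = 2.66 / (12 x 9) x 10000 = 246.30 g/(m^2*h)
Minimum: 16 g/(m^2*h)
Meets spec: Yes


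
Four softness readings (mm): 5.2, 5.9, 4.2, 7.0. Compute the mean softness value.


5.58 mm


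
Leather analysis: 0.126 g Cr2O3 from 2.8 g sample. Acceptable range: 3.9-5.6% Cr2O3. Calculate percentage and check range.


Cr2O3% = 0.126 / 2.8 x 100 = 4.50%
Acceptable range: 3.9 to 5.6%
Within range: Yes


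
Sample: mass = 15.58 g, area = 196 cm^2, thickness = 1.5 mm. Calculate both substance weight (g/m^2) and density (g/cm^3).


Substance weight = 794.9 g/m^2
Density = 0.530 g/cm^3

SW = 15.58 / 196 x 10000 = 794.9 g/m^2
Volume = 196 x 1.5 / 10 = 29.40 cm^3
Density = 15.58 / 29.40 = 0.530 g/cm^3


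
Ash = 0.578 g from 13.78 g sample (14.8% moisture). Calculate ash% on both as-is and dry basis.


As-is ash% = 0.578 / 13.78 x 100 = 4.19%
Dry mass = 13.78 x (100 - 14.8) / 100 = 11.74056 g
Dry-basis ash% = 0.578 / 11.74056 x 100 = 4.92%


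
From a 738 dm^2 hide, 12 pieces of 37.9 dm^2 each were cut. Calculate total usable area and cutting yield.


Usable area = 454.8 dm^2
Yield = 61.6%

Total usable = 12 x 37.9 = 454.8 dm^2
Yield = 454.8 / 738 x 100 = 61.6%


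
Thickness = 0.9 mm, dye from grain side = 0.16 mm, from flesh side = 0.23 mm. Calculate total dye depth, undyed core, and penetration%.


Total dyed = 0.39 mm
Undyed core = 0.51 mm
Penetration = 43.3%


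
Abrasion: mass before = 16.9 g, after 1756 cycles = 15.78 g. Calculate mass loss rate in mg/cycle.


0.638 mg/cycle


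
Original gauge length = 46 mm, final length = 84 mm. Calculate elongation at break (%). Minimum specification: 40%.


Elongation = 82.6%
Meets spec: Yes


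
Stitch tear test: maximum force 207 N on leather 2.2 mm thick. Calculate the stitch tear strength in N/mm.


94.1 N/mm

Stitch tear strength = force / thickness
STS = 207 / 2.2 = 94.1 N/mm


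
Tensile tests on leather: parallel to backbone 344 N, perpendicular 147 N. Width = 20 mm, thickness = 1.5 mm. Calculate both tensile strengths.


Area = 20 x 1.5 = 30.0 mm^2
TS (parallel) = 344 / 30.0 = 11.47 N/mm^2
TS (perpendicular) = 147 / 30.0 = 4.90 N/mm^2


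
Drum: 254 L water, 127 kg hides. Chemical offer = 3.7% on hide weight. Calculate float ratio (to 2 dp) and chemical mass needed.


Float ratio = 2.00
Chemical needed = 4.699 kg


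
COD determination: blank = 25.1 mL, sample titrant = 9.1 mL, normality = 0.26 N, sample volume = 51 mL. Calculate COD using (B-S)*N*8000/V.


652.5 mg/L

COD = (25.1 - 9.1) x 0.26 x 8000 / 51
COD = 16.0 x 0.26 x 8000 / 51
COD = 652.5 mg/L


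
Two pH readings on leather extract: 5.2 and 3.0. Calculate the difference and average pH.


Difference = 2.2
Average pH = 4.10

Difference = |5.2 - 3.0| = 2.2
Average = (5.2 + 3.0) / 2 = 4.10


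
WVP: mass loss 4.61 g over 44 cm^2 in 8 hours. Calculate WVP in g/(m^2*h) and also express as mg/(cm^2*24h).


WVP = 4.61 / (44 x 8) x 10000 = 130.97 g/(m^2*h)
Mass loss in mg = 4.61 x 1000 = 4610 mg
Per cm^2 per 24h in mg: 4610 x 24 / (44 x 8) = 110640 / 352 = 314.32 mg/(cm^2*24h)


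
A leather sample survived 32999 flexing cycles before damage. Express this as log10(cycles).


4.52

log10(32999) = 4.52


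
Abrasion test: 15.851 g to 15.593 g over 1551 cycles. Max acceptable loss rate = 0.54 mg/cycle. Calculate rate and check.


Loss = 15.851 - 15.593 = 0.258 g
Rate = 0.258 g / 1551 cycles x 1000 = 0.166 mg/cycle
Max = 0.54 mg/cycle
Passes: Yes


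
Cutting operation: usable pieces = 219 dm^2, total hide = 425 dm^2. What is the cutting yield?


51.5%

Yield = usable / total x 100
Yield = 219 / 425 x 100 = 51.5%


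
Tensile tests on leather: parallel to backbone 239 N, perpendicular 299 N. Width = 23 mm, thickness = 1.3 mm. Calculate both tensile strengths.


Parallel = 7.99 N/mm^2
Perpendicular = 10.00 N/mm^2


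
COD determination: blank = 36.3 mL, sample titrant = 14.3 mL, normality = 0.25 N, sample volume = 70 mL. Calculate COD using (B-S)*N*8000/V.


628.6 mg/L


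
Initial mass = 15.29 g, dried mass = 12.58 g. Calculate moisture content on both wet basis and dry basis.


Wet basis = 17.7%
Dry basis = 21.5%

Moisture lost = 15.29 - 12.58 = 2.71 g
Wet basis MC = 2.71 / 15.29 x 100 = 17.7%
Dry basis MC = 2.71 / 12.58 x 100 = 21.5%


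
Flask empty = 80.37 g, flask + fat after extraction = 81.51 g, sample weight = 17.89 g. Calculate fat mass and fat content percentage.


Fat mass = 81.51 - 80.37 = 1.14 g
Fat% = 1.14 / 17.89 x 100 = 6.4%


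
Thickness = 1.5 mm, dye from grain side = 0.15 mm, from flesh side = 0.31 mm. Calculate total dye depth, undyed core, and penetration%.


Total dyed = 0.46 mm
Undyed core = 1.04 mm
Penetration = 30.7%

Total dyed = 0.15 + 0.31 = 0.46 mm
Undyed core = 1.5 - 0.46 = 1.04 mm
Penetration = 0.46 / 1.5 x 100 = 30.7%


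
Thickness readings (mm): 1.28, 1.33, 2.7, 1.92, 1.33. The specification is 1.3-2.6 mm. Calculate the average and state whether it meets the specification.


Sum = 8.56
Average = 8.56 / 5 = 1.71 mm
Specification range: 1.3 to 2.6 mm
Within spec: Yes


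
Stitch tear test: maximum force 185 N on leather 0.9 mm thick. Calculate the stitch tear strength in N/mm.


205.6 N/mm

Stitch tear strength = force / thickness
STS = 185 / 0.9 = 205.6 N/mm


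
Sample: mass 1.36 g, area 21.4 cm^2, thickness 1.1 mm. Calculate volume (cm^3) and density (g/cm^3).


Volume = 2.354 cm^3
Density = 0.578 g/cm^3

Thickness in cm = 1.1 / 10 = 0.11 cm
Volume = 21.4 x 0.11 = 2.354 cm^3
Density = 1.36 / 2.354 = 0.578 g/cm^3


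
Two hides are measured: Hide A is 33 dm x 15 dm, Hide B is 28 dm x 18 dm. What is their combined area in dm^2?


Hide A area = 33 x 15 = 495 dm^2
Hide B area = 28 x 18 = 504 dm^2
Total = 495 + 504 = 999 dm^2


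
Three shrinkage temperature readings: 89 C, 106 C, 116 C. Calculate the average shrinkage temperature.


Average = (89 + 106 + 116) / 3
Average = 311 / 3 = 103.7 C


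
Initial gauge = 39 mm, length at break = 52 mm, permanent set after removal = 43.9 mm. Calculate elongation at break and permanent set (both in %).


Elongation at break = (52 - 39) / 39 x 100 = 33.3%
Permanent set = (43.9 - 39) / 39 x 100 = 12.6%


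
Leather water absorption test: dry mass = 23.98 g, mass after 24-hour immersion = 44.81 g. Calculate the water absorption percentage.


86.9%

Water absorbed = 44.81 - 23.98 = 20.83 g
WA% = 20.83 / 23.98 x 100 = 86.9%


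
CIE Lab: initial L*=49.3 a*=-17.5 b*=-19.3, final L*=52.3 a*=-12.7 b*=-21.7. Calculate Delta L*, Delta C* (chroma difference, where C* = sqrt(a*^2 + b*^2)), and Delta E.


Delta L* = 52.3 - 49.3 = 3.0
C1* = sqrt((-17.5)^2 + (-19.3)^2) = 26.053
C2* = sqrt((-12.7)^2 + (-21.7)^2) = 25.143
Delta C* = 25.143 - 26.053 = -0.91
Delta E = sqrt((3.0)^2 + (4.8)^2 + (-2.4)^2) = 6.15


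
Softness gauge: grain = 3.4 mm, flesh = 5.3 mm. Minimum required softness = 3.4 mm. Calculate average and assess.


Average = (3.4 + 5.3) / 2 = 4.35 mm
Minimum = 3.4 mm
Meets requirement: Yes


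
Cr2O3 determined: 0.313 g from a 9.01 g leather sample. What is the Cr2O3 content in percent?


3.47%


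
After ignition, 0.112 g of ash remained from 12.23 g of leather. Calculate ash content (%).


Ash% = 0.112 / 12.23 x 100
Ash% = 0.92%


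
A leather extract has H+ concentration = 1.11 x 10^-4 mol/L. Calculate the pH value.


pH = -log10[H+]
pH = -log10(1.11 x 10^-4) = 3.95


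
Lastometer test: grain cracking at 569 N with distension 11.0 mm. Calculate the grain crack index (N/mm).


51.7 N/mm

Grain crack index = force / distension
Index = 569 / 11.0 = 51.7 N/mm


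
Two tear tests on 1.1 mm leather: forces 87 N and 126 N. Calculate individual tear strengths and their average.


Tear 1 = 79.1 N/mm
Tear 2 = 114.5 N/mm
Average = 96.8 N/mm

Tear 1 = 87 / 1.1 = 79.1 N/mm
Tear 2 = 126 / 1.1 = 114.5 N/mm
Average = (79.1 + 114.5) / 2 = 96.8 N/mm


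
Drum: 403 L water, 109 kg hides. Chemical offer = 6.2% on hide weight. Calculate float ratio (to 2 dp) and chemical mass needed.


Float ratio = 403 / 109 = 3.70
Chemical = 109 x 6.2 / 100 = 6.758 kg


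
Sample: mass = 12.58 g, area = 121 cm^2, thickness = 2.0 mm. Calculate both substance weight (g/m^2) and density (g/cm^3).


Substance weight = 1039.7 g/m^2
Density = 0.520 g/cm^3


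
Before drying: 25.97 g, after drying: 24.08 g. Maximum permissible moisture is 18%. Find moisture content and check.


MC = (25.97 - 24.08) / 25.97 x 100 = 7.3%
Maximum: 18%
Acceptable: Yes


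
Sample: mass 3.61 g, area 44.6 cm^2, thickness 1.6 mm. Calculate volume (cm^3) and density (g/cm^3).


Thickness in cm = 1.6 / 10 = 0.16 cm
Volume = 44.6 x 0.16 = 7.136 cm^3
Density = 3.61 / 7.136 = 0.506 g/cm^3


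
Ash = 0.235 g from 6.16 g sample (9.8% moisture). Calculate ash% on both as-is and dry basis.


As-is ash% = 0.235 / 6.16 x 100 = 3.81%
Dry mass = 6.16 x (100 - 9.8) / 100 = 5.55632 g
Dry-basis ash% = 0.235 / 5.55632 x 100 = 4.23%


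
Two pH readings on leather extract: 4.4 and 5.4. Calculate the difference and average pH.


Difference = |4.4 - 5.4| = 1.0
Average = (4.4 + 5.4) / 2 = 4.90


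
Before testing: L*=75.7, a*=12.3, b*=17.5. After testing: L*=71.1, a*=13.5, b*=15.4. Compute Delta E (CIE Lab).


dL = 71.1 - 75.7 = -4.6
da = 13.5 - 12.3 = 1.2
db = 15.4 - 17.5 = -2.1
dE = sqrt((-4.6)^2 + (1.2)^2 + (-2.1)^2) = 5.20


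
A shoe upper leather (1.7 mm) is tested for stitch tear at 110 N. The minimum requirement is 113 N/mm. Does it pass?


STS = 110 / 1.7 = 64.7 N/mm
Minimum required: 113 N/mm
Passes: No


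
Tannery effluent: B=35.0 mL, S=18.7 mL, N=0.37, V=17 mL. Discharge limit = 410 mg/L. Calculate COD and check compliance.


COD = 2838.1 mg/L
Compliant: No

COD = (35.0 - 18.7) x 0.37 x 8000 / 17 = 2838.1 mg/L
Limit: 410 mg/L
Compliant: No
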